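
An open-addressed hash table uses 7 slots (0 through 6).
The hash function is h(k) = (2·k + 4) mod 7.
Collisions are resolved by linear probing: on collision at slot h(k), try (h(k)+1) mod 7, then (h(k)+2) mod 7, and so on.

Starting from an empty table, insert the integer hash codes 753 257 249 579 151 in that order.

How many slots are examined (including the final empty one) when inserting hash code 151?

753 hashes to 5; slot 5 is free -> place at 5.
257 hashes to 0; slot 0 is free -> place at 0.
249 hashes to 5; 5 taken -> place at 6.
579 hashes to 0; 0 taken -> place at 1.
151 hashes to 5; 5,6,0,1 taken -> place at 2.
Table: [257, 579, 151, ., ., 753, 249]

5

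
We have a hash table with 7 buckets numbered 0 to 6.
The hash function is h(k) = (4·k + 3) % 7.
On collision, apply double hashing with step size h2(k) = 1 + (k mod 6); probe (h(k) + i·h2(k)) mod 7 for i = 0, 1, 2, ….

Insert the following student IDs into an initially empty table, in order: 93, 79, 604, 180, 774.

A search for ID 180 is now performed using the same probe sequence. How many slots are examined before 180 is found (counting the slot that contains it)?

93 hashes to 4; slot 4 is free => place at 4.
79 hashes to 4, h2=2; 4 taken => place at 6.
604 hashes to 4, h2=5; 4 taken => place at 2.
180 hashes to 2, h2=1; 2 taken => place at 3.
774 hashes to 5; slot 5 is free => place at 5.
Table: [-, -, 604, 180, 93, 774, 79]
Lookup 180: h=2, h2=1, probe 2,3 → found at 3.

2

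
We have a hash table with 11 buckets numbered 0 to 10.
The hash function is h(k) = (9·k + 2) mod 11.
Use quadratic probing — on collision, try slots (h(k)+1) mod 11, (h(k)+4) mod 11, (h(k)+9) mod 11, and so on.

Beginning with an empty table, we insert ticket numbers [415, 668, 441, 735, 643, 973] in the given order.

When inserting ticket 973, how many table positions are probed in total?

2

Insert 415: h=8, slot 8 empty => index 8.
Insert 668: h=8, slot 8 occupied => index 9.
Insert 441: h=0, slot 0 empty => index 0.
Insert 735: h=6, slot 6 empty => index 6.
Insert 643: h=3, slot 3 empty => index 3.
Insert 973: h=3, slot 3 occupied => index 4.
Table: [441, ∅, ∅, 643, 973, ∅, 735, ∅, 415, 668, ∅]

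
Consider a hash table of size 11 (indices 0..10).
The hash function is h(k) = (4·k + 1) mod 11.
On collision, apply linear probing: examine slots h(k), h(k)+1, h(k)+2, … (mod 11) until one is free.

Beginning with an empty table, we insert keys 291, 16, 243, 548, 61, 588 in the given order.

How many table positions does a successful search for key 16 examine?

291: h=10 -> slot 10
16: h=10, probe 10,0 -> slot 0
243: h=5 -> slot 5
548: h=4 -> slot 4
61: h=3 -> slot 3
588: h=10, probe 10,0,1 -> slot 1
Table: [16, 588, ∅, 61, 548, 243, ∅, ∅, ∅, ∅, 291]
Lookup 16: h=10, probe 10,0 → found at 0.

2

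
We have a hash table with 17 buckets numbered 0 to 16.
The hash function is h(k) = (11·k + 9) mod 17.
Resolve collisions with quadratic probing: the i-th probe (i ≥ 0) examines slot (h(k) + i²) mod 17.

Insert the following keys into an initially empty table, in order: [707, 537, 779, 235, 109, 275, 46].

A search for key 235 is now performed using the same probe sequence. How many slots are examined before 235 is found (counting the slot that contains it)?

707: h=0 => slot 0
537: h=0, probe 0,1 => slot 1
779: h=10 => slot 10
235: h=10, probe 10,11 => slot 11
109: h=1, probe 1,2 => slot 2
275: h=8 => slot 8
46: h=5 => slot 5
Table: [707, 537, 109, -, -, 46, -, -, 275, -, 779, 235, -, -, -, -, -]
Lookup 235: h=10, probe 10,11 → found at 11.

2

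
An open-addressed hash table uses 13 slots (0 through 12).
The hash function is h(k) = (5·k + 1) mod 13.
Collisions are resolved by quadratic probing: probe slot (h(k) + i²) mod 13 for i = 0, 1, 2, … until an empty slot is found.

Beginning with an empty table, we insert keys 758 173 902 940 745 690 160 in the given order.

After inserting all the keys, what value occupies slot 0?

902

Insert 758: h=8, slot 8 empty => index 8.
Insert 173: h=8, slot 8 occupied => index 9.
Insert 902: h=0, slot 0 empty => index 0.
Insert 940: h=8, slots 8,9 occupied => index 12.
Insert 745: h=8, slots 8,9,12 occupied => index 4.
Insert 690: h=6, slot 6 empty => index 6.
Insert 160: h=8, slots 8,9,12,4 occupied => index 11.
Table: [902, ., ., ., 745, ., 690, ., 758, 173, ., 160, 940]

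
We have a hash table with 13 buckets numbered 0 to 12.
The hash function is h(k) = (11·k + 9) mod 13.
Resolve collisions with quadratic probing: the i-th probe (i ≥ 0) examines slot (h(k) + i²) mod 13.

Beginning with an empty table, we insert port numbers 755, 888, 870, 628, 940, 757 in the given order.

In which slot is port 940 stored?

5

755 hashes to 7; slot 7 is free -> place at 7.
888 hashes to 1; slot 1 is free -> place at 1.
870 hashes to 11; slot 11 is free -> place at 11.
628 hashes to 1; 1 taken -> place at 2.
940 hashes to 1; 1,2 taken -> place at 5.
757 hashes to 3; slot 3 is free -> place at 3.
Table: [-, 888, 628, 757, -, 940, -, 755, -, -, -, 870, -]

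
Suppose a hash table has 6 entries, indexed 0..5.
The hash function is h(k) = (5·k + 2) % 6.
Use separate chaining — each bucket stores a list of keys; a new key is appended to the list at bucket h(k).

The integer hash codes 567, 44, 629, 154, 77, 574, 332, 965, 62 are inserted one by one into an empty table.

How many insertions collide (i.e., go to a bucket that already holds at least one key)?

5

Insert 567: h=5, bucket 5 empty -> new chain.
Insert 44: h=0, bucket 0 empty -> new chain.
Insert 629: h=3, bucket 3 empty -> new chain.
Insert 154: h=4, bucket 4 empty -> new chain.
Insert 77: h=3, bucket 3 nonempty -> append to chain.
Insert 574: h=4, bucket 4 nonempty -> append to chain.
Insert 332: h=0, bucket 0 nonempty -> append to chain.
Insert 965: h=3, bucket 3 nonempty -> append to chain.
Insert 62: h=0, bucket 0 nonempty -> append to chain.
Final buckets:
0: 44 -> 332 -> 62
1: .
2: .
3: 629 -> 77 -> 965
4: 154 -> 574
5: 567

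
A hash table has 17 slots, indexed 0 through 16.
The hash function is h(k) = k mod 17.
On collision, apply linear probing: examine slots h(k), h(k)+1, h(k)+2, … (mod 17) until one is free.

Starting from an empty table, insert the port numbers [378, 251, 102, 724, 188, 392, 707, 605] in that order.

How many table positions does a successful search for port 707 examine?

378: h=4 -> slot 4
251: h=13 -> slot 13
102: h=0 -> slot 0
724: h=10 -> slot 10
188: h=1 -> slot 1
392: h=1, probe 1,2 -> slot 2
707: h=10, probe 10,11 -> slot 11
605: h=10, probe 10,11,12 -> slot 12
Table: [102, 188, 392, _, 378, _, _, _, _, _, 724, 707, 605, 251, _, _, _]
Lookup 707: h=10, probe 10,11 → found at 11.

2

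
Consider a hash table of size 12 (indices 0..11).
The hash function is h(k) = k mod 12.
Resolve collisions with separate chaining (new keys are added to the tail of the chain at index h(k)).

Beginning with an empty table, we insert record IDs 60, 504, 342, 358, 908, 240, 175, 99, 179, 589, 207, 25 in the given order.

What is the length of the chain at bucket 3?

2

Insert 60: h=0, bucket 0 empty -> new chain.
Insert 504: h=0, bucket 0 nonempty -> append to chain.
Insert 342: h=6, bucket 6 empty -> new chain.
Insert 358: h=10, bucket 10 empty -> new chain.
Insert 908: h=8, bucket 8 empty -> new chain.
Insert 240: h=0, bucket 0 nonempty -> append to chain.
Insert 175: h=7, bucket 7 empty -> new chain.
Insert 99: h=3, bucket 3 empty -> new chain.
Insert 179: h=11, bucket 11 empty -> new chain.
Insert 589: h=1, bucket 1 empty -> new chain.
Insert 207: h=3, bucket 3 nonempty -> append to chain.
Insert 25: h=1, bucket 1 nonempty -> append to chain.
Final buckets:
0: 60 -> 504 -> 240
1: 589 -> 25
2: .
3: 99 -> 207
4: .
5: .
6: 342
7: 175
8: 908
9: .
10: 358
11: 179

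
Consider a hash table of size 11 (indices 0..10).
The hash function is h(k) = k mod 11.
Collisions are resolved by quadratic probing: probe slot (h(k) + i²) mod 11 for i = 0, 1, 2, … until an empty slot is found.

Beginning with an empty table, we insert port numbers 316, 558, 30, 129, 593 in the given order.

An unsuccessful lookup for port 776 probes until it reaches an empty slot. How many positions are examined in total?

2

316: h=8 -> slot 8
558: h=8, probe 8,9 -> slot 9
30: h=8, probe 8,9,1 -> slot 1
129: h=8, probe 8,9,1,6 -> slot 6
593: h=10 -> slot 10
Table: [_, 30, _, _, _, _, 129, _, 316, 558, 593]
Lookup 776: h=6, probe 6,7 → slot 7 empty, not found.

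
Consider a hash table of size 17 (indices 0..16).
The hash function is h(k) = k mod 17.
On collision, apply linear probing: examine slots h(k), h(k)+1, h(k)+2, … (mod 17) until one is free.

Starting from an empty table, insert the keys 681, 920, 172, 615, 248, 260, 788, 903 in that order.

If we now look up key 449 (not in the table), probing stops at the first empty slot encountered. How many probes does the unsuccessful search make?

2

Insert 681: h=1, slot 1 empty => index 1.
Insert 920: h=2, slot 2 empty => index 2.
Insert 172: h=2, slot 2 occupied => index 3.
Insert 615: h=3, slot 3 occupied => index 4.
Insert 248: h=10, slot 10 empty => index 10.
Insert 260: h=5, slot 5 empty => index 5.
Insert 788: h=6, slot 6 empty => index 6.
Insert 903: h=2, slots 2,3,4,5,6 occupied => index 7.
Table: [., 681, 920, 172, 615, 260, 788, 903, ., ., 248, ., ., ., ., ., .]
Lookup 449: h=7, probe 7,8 → slot 8 empty, not found.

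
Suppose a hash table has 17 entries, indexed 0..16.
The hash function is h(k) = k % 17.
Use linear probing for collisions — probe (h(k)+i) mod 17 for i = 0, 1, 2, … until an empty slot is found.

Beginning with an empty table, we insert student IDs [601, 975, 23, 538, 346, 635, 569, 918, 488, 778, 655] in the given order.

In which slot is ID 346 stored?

9

Insert 601: h=6, slot 6 empty -> index 6.
Insert 975: h=6, slot 6 occupied -> index 7.
Insert 23: h=6, slots 6,7 occupied -> index 8.
Insert 538: h=11, slot 11 empty -> index 11.
Insert 346: h=6, slots 6,7,8 occupied -> index 9.
Insert 635: h=6, slots 6,7,8,9 occupied -> index 10.
Insert 569: h=8, slots 8,9,10,11 occupied -> index 12.
Insert 918: h=0, slot 0 empty -> index 0.
Insert 488: h=12, slot 12 occupied -> index 13.
Insert 778: h=13, slot 13 occupied -> index 14.
Insert 655: h=9, slots 9,10,11,12,13,14 occupied -> index 15.
Table: [918, ., ., ., ., ., 601, 975, 23, 346, 635, 538, 569, 488, 778, 655, .]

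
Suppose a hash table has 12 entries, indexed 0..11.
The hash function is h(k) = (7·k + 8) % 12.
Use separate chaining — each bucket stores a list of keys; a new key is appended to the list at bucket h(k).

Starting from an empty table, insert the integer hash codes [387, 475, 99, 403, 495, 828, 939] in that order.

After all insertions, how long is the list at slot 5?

4

Insert 387: h=5, bucket 5 empty → new chain.
Insert 475: h=9, bucket 9 empty → new chain.
Insert 99: h=5, bucket 5 nonempty → append to chain.
Insert 403: h=9, bucket 9 nonempty → append to chain.
Insert 495: h=5, bucket 5 nonempty → append to chain.
Insert 828: h=8, bucket 8 empty → new chain.
Insert 939: h=5, bucket 5 nonempty → append to chain.
Final buckets:
0: -
1: -
2: -
3: -
4: -
5: 387 -> 99 -> 495 -> 939
6: -
7: -
8: 828
9: 475 -> 403
10: -
11: -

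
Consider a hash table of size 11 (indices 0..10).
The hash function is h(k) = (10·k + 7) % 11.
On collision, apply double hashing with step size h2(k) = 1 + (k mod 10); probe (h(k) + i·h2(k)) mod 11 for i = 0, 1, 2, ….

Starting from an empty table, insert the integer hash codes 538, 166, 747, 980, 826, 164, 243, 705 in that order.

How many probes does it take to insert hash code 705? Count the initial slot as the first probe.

538: h=8 -> slot 8
166: h=6 -> slot 6
747: h=8, h2=8, probe 8,5 -> slot 5
980: h=6, h2=1, probe 6,7 -> slot 7
826: h=6, h2=7, probe 6,2 -> slot 2
164: h=8, h2=5, probe 8,2,7,1 -> slot 1
243: h=6, h2=4, probe 6,10 -> slot 10
705: h=6, h2=6, probe 6,1,7,2,8,3 -> slot 3
Table: [., 164, 826, 705, ., 747, 166, 980, 538, ., 243]

6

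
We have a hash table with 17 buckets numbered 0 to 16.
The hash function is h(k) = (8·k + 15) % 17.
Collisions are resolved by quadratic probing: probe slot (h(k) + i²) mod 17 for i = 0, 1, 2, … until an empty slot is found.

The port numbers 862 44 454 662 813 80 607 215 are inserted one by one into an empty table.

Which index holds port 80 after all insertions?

862: h=9 -> slot 9
44: h=10 -> slot 10
454: h=9, probe 9,10,13 -> slot 13
662: h=7 -> slot 7
813: h=8 -> slot 8
80: h=9, probe 9,10,13,1 -> slot 1
607: h=9, probe 9,10,13,1,8,0 -> slot 0
215: h=1, probe 1,2 -> slot 2
Table: [607, 80, 215, -, -, -, -, 662, 813, 862, 44, -, -, 454, -, -, -]

1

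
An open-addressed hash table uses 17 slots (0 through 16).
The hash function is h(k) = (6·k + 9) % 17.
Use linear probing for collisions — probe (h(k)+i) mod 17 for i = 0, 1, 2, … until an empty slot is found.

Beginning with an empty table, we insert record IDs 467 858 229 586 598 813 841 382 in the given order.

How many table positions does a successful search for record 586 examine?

4

467 hashes to 6; slot 6 is free => place at 6.
858 hashes to 6; 6 taken => place at 7.
229 hashes to 6; 6,7 taken => place at 8.
586 hashes to 6; 6,7,8 taken => place at 9.
598 hashes to 10; slot 10 is free => place at 10.
813 hashes to 8; 8,9,10 taken => place at 11.
841 hashes to 6; 6,7,8,9,10,11 taken => place at 12.
382 hashes to 6; 6,7,8,9,10,11,12 taken => place at 13.
Table: [_, _, _, _, _, _, 467, 858, 229, 586, 598, 813, 841, 382, _, _, _]
Lookup 586: h=6, probe 6,7,8,9 → found at 9.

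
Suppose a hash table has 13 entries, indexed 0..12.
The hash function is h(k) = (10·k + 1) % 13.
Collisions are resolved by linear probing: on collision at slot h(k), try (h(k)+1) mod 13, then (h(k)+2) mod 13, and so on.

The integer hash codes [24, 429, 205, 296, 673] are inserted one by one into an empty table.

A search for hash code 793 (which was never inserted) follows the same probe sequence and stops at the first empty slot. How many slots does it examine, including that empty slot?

24: h=7 => slot 7
429: h=1 => slot 1
205: h=10 => slot 10
296: h=10, probe 10,11 => slot 11
673: h=10, probe 10,11,12 => slot 12
Table: [-, 429, -, -, -, -, -, 24, -, -, 205, 296, 673]
Lookup 793: h=1, probe 1,2 → slot 2 empty, not found.

2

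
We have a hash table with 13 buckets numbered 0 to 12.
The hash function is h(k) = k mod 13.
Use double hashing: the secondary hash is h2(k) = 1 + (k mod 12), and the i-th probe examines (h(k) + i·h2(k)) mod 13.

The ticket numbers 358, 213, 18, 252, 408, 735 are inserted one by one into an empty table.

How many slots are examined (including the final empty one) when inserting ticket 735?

2

358 hashes to 7; slot 7 is free => place at 7.
213 hashes to 5; slot 5 is free => place at 5.
18 hashes to 5, h2=7; 5 taken => place at 12.
252 hashes to 5, h2=1; 5 taken => place at 6.
408 hashes to 5, h2=1; 5,6,7 taken => place at 8.
735 hashes to 7, h2=4; 7 taken => place at 11.
Table: [_, _, _, _, _, 213, 252, 358, 408, _, _, 735, 18]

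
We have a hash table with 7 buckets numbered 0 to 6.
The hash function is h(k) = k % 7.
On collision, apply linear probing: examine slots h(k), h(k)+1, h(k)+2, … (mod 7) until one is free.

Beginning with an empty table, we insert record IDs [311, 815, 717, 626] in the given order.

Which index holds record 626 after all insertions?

6

311 hashes to 3; slot 3 is free -> place at 3.
815 hashes to 3; 3 taken -> place at 4.
717 hashes to 3; 3,4 taken -> place at 5.
626 hashes to 3; 3,4,5 taken -> place at 6.
Table: [-, -, -, 311, 815, 717, 626]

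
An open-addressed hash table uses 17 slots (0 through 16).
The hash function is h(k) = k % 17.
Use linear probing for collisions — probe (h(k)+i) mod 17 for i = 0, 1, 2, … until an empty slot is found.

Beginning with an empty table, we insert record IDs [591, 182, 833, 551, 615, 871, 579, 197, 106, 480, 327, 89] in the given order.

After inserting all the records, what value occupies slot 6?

480

Insert 591: h=13, slot 13 empty => index 13.
Insert 182: h=12, slot 12 empty => index 12.
Insert 833: h=0, slot 0 empty => index 0.
Insert 551: h=7, slot 7 empty => index 7.
Insert 615: h=3, slot 3 empty => index 3.
Insert 871: h=4, slot 4 empty => index 4.
Insert 579: h=1, slot 1 empty => index 1.
Insert 197: h=10, slot 10 empty => index 10.
Insert 106: h=4, slot 4 occupied => index 5.
Insert 480: h=4, slots 4,5 occupied => index 6.
Insert 327: h=4, slots 4,5,6,7 occupied => index 8.
Insert 89: h=4, slots 4,5,6,7,8 occupied => index 9.
Table: [833, 579, -, 615, 871, 106, 480, 551, 327, 89, 197, -, 182, 591, -, -, -]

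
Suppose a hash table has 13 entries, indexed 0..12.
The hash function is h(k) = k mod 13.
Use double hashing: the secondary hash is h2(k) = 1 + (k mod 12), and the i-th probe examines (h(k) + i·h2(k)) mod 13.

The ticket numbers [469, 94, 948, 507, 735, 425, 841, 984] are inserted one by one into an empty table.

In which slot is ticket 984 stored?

10

469 hashes to 1; slot 1 is free => place at 1.
94 hashes to 3; slot 3 is free => place at 3.
948 hashes to 12; slot 12 is free => place at 12.
507 hashes to 0; slot 0 is free => place at 0.
735 hashes to 7; slot 7 is free => place at 7.
425 hashes to 9; slot 9 is free => place at 9.
841 hashes to 9, h2=2; 9 taken => place at 11.
984 hashes to 9, h2=1; 9 taken => place at 10.
Table: [507, 469, ∅, 94, ∅, ∅, ∅, 735, ∅, 425, 984, 841, 948]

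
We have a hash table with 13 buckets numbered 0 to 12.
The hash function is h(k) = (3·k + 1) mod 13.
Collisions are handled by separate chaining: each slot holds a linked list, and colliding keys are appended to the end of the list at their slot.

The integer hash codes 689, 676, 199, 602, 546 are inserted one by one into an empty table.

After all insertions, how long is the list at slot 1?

Insert 689: h=1, bucket 1 empty -> new chain.
Insert 676: h=1, bucket 1 nonempty -> append to chain.
Insert 199: h=0, bucket 0 empty -> new chain.
Insert 602: h=0, bucket 0 nonempty -> append to chain.
Insert 546: h=1, bucket 1 nonempty -> append to chain.
Final buckets:
0: 199 -> 602
1: 689 -> 676 -> 546
2: —
3: —
4: —
5: —
6: —
7: —
8: —
9: —
10: —
11: —
12: —

3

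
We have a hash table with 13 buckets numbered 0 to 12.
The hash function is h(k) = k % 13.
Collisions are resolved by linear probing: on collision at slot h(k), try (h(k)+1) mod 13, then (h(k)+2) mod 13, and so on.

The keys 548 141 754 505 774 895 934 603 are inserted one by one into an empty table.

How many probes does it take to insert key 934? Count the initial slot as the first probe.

548 hashes to 2; slot 2 is free => place at 2.
141 hashes to 11; slot 11 is free => place at 11.
754 hashes to 0; slot 0 is free => place at 0.
505 hashes to 11; 11 taken => place at 12.
774 hashes to 7; slot 7 is free => place at 7.
895 hashes to 11; 11,12,0 taken => place at 1.
934 hashes to 11; 11,12,0,1,2 taken => place at 3.
603 hashes to 5; slot 5 is free => place at 5.
Table: [754, 895, 548, 934, —, 603, —, 774, —, —, —, 141, 505]

6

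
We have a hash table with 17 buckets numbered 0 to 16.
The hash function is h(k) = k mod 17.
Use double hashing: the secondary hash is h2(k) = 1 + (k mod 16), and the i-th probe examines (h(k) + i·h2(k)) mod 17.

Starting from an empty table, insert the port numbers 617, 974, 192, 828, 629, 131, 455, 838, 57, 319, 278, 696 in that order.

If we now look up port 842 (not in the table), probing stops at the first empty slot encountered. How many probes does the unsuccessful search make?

Insert 617: h=5, slot 5 empty -> index 5.
Insert 974: h=5, h2=15, slot 5 occupied -> index 3.
Insert 192: h=5, h2=1, slot 5 occupied -> index 6.
Insert 828: h=12, slot 12 empty -> index 12.
Insert 629: h=0, slot 0 empty -> index 0.
Insert 131: h=12, h2=4, slot 12 occupied -> index 16.
Insert 455: h=13, slot 13 empty -> index 13.
Insert 838: h=5, h2=7, slots 5,12 occupied -> index 2.
Insert 57: h=6, h2=10, slots 6,16 occupied -> index 9.
Insert 319: h=13, h2=16, slots 13,12 occupied -> index 11.
Insert 278: h=6, h2=7, slots 6,13,3 occupied -> index 10.
Insert 696: h=16, h2=9, slot 16 occupied -> index 8.
Table: [629, ., 838, 974, ., 617, 192, ., 696, 57, 278, 319, 828, 455, ., ., 131]
Lookup 842: h=9, h2=11, probe 9,3,14 → slot 14 empty, not found.

3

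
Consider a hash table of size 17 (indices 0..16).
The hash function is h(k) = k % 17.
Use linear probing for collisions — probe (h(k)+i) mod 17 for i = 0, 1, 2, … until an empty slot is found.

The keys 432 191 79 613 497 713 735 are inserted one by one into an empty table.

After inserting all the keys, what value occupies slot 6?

432 hashes to 7; slot 7 is free => place at 7.
191 hashes to 4; slot 4 is free => place at 4.
79 hashes to 11; slot 11 is free => place at 11.
613 hashes to 1; slot 1 is free => place at 1.
497 hashes to 4; 4 taken => place at 5.
713 hashes to 16; slot 16 is free => place at 16.
735 hashes to 4; 4,5 taken => place at 6.
Table: [_, 613, _, _, 191, 497, 735, 432, _, _, _, 79, _, _, _, _, 713]

735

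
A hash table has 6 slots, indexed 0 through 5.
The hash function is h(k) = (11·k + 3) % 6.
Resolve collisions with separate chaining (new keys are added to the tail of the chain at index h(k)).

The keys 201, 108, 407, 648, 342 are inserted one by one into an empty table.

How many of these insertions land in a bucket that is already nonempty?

201 → bucket 0
108 → bucket 3
407 → bucket 4
648 → bucket 3 (collision)
342 → bucket 3 (collision)
Final buckets:
0: 201
1: .
2: .
3: 108 -> 648 -> 342
4: 407
5: .

2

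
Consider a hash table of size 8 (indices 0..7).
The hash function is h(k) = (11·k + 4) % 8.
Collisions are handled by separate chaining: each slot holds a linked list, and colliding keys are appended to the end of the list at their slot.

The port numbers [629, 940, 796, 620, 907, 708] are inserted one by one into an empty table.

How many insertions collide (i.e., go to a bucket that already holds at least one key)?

3

Insert 629: h=3, bucket 3 empty → new chain.
Insert 940: h=0, bucket 0 empty → new chain.
Insert 796: h=0, bucket 0 nonempty → append to chain.
Insert 620: h=0, bucket 0 nonempty → append to chain.
Insert 907: h=5, bucket 5 empty → new chain.
Insert 708: h=0, bucket 0 nonempty → append to chain.
Final buckets:
0: 940 -> 796 -> 620 -> 708
1: _
2: _
3: 629
4: _
5: 907
6: _
7: _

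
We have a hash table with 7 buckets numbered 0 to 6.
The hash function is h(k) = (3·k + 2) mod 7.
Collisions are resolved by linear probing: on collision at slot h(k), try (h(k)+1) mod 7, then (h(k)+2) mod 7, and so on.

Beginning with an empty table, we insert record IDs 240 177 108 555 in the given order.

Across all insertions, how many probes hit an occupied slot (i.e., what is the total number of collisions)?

Insert 240: h=1, slot 1 empty => index 1.
Insert 177: h=1, slot 1 occupied => index 2.
Insert 108: h=4, slot 4 empty => index 4.
Insert 555: h=1, slots 1,2 occupied => index 3.
Table: [-, 240, 177, 555, 108, -, -]

3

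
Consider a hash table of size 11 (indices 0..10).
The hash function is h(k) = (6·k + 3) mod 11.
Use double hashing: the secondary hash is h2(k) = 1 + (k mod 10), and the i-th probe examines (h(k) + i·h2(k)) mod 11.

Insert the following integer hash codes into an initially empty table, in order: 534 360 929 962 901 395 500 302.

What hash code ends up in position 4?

302

Insert 534: h=6, slot 6 empty => index 6.
Insert 360: h=7, slot 7 empty => index 7.
Insert 929: h=0, slot 0 empty => index 0.
Insert 962: h=0, h2=3, slot 0 occupied => index 3.
Insert 901: h=8, slot 8 empty => index 8.
Insert 395: h=8, h2=6, slots 8,3 occupied => index 9.
Insert 500: h=0, h2=1, slot 0 occupied => index 1.
Insert 302: h=0, h2=3, slots 0,3,6,9,1 occupied => index 4.
Table: [929, 500, —, 962, 302, —, 534, 360, 901, 395, —]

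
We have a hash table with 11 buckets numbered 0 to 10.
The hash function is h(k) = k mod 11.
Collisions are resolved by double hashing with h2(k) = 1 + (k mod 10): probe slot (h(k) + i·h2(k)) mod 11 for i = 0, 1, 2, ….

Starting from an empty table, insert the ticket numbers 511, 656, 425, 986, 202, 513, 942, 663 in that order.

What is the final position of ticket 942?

Insert 511: h=5, slot 5 empty => index 5.
Insert 656: h=7, slot 7 empty => index 7.
Insert 425: h=7, h2=6, slot 7 occupied => index 2.
Insert 986: h=7, h2=7, slot 7 occupied => index 3.
Insert 202: h=4, slot 4 empty => index 4.
Insert 513: h=7, h2=4, slot 7 occupied => index 0.
Insert 942: h=7, h2=3, slot 7 occupied => index 10.
Insert 663: h=3, h2=4, slots 3,7,0,4 occupied => index 8.
Table: [513, _, 425, 986, 202, 511, _, 656, 663, _, 942]

10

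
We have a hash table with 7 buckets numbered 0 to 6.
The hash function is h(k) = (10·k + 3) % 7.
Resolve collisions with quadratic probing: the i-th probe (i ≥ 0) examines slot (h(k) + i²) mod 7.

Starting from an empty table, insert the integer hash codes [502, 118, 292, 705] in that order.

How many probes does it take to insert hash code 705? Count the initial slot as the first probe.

3

Insert 502: h=4, slot 4 empty -> index 4.
Insert 118: h=0, slot 0 empty -> index 0.
Insert 292: h=4, slot 4 occupied -> index 5.
Insert 705: h=4, slots 4,5 occupied -> index 1.
Table: [118, 705, ., ., 502, 292, .]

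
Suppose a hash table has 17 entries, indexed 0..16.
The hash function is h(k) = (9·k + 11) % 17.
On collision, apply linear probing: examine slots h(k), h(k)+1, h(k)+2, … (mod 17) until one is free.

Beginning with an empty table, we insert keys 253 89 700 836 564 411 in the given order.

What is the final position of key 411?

7

253: h=10 → slot 10
89: h=13 → slot 13
700: h=4 → slot 4
836: h=4, probe 4,5 → slot 5
564: h=4, probe 4,5,6 → slot 6
411: h=4, probe 4,5,6,7 → slot 7
Table: [-, -, -, -, 700, 836, 564, 411, -, -, 253, -, -, 89, -, -, -]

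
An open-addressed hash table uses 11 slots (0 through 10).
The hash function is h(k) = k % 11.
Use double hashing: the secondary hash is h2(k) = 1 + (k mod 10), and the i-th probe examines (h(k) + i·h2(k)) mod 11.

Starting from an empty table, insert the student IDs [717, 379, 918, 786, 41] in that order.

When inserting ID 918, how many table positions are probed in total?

717 hashes to 2; slot 2 is free -> place at 2.
379 hashes to 5; slot 5 is free -> place at 5.
918 hashes to 5, h2=9; 5 taken -> place at 3.
786 hashes to 5, h2=7; 5 taken -> place at 1.
41 hashes to 8; slot 8 is free -> place at 8.
Table: [—, 786, 717, 918, —, 379, —, —, 41, —, —]

2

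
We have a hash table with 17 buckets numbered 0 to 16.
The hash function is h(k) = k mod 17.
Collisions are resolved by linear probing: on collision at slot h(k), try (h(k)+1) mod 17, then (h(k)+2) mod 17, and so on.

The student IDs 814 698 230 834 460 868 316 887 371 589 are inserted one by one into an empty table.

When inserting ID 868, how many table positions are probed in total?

814 hashes to 15; slot 15 is free => place at 15.
698 hashes to 1; slot 1 is free => place at 1.
230 hashes to 9; slot 9 is free => place at 9.
834 hashes to 1; 1 taken => place at 2.
460 hashes to 1; 1,2 taken => place at 3.
868 hashes to 1; 1,2,3 taken => place at 4.
316 hashes to 10; slot 10 is free => place at 10.
887 hashes to 3; 3,4 taken => place at 5.
371 hashes to 14; slot 14 is free => place at 14.
589 hashes to 11; slot 11 is free => place at 11.
Table: [-, 698, 834, 460, 868, 887, -, -, -, 230, 316, 589, -, -, 371, 814, -]

4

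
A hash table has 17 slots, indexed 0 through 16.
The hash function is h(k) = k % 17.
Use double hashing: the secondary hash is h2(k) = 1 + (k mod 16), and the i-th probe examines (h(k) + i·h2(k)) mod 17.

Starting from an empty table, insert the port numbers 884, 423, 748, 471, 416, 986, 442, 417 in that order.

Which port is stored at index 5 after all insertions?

884 hashes to 0; slot 0 is free -> place at 0.
423 hashes to 15; slot 15 is free -> place at 15.
748 hashes to 0, h2=13; 0 taken -> place at 13.
471 hashes to 12; slot 12 is free -> place at 12.
416 hashes to 8; slot 8 is free -> place at 8.
986 hashes to 0, h2=11; 0 taken -> place at 11.
442 hashes to 0, h2=11; 0,11 taken -> place at 5.
417 hashes to 9; slot 9 is free -> place at 9.
Table: [884, —, —, —, —, 442, —, —, 416, 417, —, 986, 471, 748, —, 423, —]

442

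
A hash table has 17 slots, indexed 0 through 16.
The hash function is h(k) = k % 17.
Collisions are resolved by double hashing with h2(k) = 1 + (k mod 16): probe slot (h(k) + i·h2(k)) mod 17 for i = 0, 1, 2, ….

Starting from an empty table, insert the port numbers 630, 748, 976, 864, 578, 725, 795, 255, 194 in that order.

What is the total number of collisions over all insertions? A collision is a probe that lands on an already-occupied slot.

3

630: h=1 => slot 1
748: h=0 => slot 0
976: h=7 => slot 7
864: h=14 => slot 14
578: h=0, h2=3, probe 0,3 => slot 3
725: h=11 => slot 11
795: h=13 => slot 13
255: h=0, h2=16, probe 0,16 => slot 16
194: h=7, h2=3, probe 7,10 => slot 10
Table: [748, 630, _, 578, _, _, _, 976, _, _, 194, 725, _, 795, 864, _, 255]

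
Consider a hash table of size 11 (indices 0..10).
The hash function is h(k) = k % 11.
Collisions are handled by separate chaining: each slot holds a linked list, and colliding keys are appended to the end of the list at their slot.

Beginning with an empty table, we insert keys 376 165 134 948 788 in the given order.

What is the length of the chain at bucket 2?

Insert 376: h=2, bucket 2 empty -> new chain.
Insert 165: h=0, bucket 0 empty -> new chain.
Insert 134: h=2, bucket 2 nonempty -> append to chain.
Insert 948: h=2, bucket 2 nonempty -> append to chain.
Insert 788: h=7, bucket 7 empty -> new chain.
Final buckets:
0: 165
1: _
2: 376 -> 134 -> 948
3: _
4: _
5: _
6: _
7: 788
8: _
9: _
10: _

3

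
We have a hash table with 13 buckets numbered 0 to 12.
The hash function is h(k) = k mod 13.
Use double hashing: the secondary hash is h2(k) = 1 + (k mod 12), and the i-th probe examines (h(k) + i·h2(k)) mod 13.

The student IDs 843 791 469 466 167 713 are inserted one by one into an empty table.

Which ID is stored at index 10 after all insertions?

791

843: h=11 -> slot 11
791: h=11, h2=12, probe 11,10 -> slot 10
469: h=1 -> slot 1
466: h=11, h2=11, probe 11,9 -> slot 9
167: h=11, h2=12, probe 11,10,9,8 -> slot 8
713: h=11, h2=6, probe 11,4 -> slot 4
Table: [-, 469, -, -, 713, -, -, -, 167, 466, 791, 843, -]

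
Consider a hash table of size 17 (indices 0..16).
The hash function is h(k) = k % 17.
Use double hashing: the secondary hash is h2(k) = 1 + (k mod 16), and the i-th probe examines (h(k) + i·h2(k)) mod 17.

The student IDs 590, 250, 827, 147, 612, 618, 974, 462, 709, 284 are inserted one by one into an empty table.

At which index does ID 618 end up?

5

Insert 590: h=12, slot 12 empty -> index 12.
Insert 250: h=12, h2=11, slot 12 occupied -> index 6.
Insert 827: h=11, slot 11 empty -> index 11.
Insert 147: h=11, h2=4, slot 11 occupied -> index 15.
Insert 612: h=0, slot 0 empty -> index 0.
Insert 618: h=6, h2=11, slots 6,0,11 occupied -> index 5.
Insert 974: h=5, h2=15, slot 5 occupied -> index 3.
Insert 462: h=3, h2=15, slot 3 occupied -> index 1.
Insert 709: h=12, h2=6, slots 12,1 occupied -> index 7.
Insert 284: h=12, h2=13, slot 12 occupied -> index 8.
Table: [612, 462, _, 974, _, 618, 250, 709, 284, _, _, 827, 590, _, _, 147, _]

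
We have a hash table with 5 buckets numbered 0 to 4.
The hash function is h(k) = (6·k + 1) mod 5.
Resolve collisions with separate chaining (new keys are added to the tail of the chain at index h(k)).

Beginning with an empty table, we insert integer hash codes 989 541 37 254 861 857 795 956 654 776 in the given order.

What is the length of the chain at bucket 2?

4

989 -> bucket 0
541 -> bucket 2
37 -> bucket 3
254 -> bucket 0 (collision)
861 -> bucket 2 (collision)
857 -> bucket 3 (collision)
795 -> bucket 1
956 -> bucket 2 (collision)
654 -> bucket 0 (collision)
776 -> bucket 2 (collision)
Final buckets:
0: 989 -> 254 -> 654
1: 795
2: 541 -> 861 -> 956 -> 776
3: 37 -> 857
4: _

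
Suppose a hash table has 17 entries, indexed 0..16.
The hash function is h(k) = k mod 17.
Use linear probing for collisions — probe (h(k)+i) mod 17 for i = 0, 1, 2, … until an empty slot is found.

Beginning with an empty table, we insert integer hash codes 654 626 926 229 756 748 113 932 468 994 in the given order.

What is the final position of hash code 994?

16

654: h=8 => slot 8
626: h=14 => slot 14
926: h=8, probe 8,9 => slot 9
229: h=8, probe 8,9,10 => slot 10
756: h=8, probe 8,9,10,11 => slot 11
748: h=0 => slot 0
113: h=11, probe 11,12 => slot 12
932: h=14, probe 14,15 => slot 15
468: h=9, probe 9,10,11,12,13 => slot 13
994: h=8, probe 8,9,10,11,12,13,14,15,16 => slot 16
Table: [748, ., ., ., ., ., ., ., 654, 926, 229, 756, 113, 468, 626, 932, 994]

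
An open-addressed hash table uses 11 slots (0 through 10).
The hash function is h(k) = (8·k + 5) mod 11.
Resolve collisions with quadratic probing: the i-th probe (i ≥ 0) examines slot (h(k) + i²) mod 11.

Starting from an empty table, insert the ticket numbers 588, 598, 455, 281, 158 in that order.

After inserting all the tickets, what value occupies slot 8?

588 hashes to 1; slot 1 is free => place at 1.
598 hashes to 4; slot 4 is free => place at 4.
455 hashes to 4; 4 taken => place at 5.
281 hashes to 9; slot 9 is free => place at 9.
158 hashes to 4; 4,5 taken => place at 8.
Table: [., 588, ., ., 598, 455, ., ., 158, 281, .]

158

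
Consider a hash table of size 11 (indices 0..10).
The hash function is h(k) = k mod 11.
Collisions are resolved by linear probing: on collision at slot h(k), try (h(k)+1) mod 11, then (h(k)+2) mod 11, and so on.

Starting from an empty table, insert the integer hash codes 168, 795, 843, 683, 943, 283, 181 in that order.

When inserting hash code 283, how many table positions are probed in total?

2

168 hashes to 3; slot 3 is free => place at 3.
795 hashes to 3; 3 taken => place at 4.
843 hashes to 7; slot 7 is free => place at 7.
683 hashes to 1; slot 1 is free => place at 1.
943 hashes to 8; slot 8 is free => place at 8.
283 hashes to 8; 8 taken => place at 9.
181 hashes to 5; slot 5 is free => place at 5.
Table: [., 683, ., 168, 795, 181, ., 843, 943, 283, .]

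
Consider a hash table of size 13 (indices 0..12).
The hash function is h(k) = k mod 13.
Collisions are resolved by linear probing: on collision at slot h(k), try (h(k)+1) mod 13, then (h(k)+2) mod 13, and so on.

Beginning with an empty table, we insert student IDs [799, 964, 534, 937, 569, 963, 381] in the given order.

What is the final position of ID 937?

799: h=6 → slot 6
964: h=2 → slot 2
534: h=1 → slot 1
937: h=1, probe 1,2,3 → slot 3
569: h=10 → slot 10
963: h=1, probe 1,2,3,4 → slot 4
381: h=4, probe 4,5 → slot 5
Table: [—, 534, 964, 937, 963, 381, 799, —, —, —, 569, —, —]

3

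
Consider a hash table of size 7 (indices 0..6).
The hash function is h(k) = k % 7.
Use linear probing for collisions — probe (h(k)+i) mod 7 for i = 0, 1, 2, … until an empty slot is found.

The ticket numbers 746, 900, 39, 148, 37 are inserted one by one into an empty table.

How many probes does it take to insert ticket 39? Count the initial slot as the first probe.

3

Insert 746: h=4, slot 4 empty => index 4.
Insert 900: h=4, slot 4 occupied => index 5.
Insert 39: h=4, slots 4,5 occupied => index 6.
Insert 148: h=1, slot 1 empty => index 1.
Insert 37: h=2, slot 2 empty => index 2.
Table: [∅, 148, 37, ∅, 746, 900, 39]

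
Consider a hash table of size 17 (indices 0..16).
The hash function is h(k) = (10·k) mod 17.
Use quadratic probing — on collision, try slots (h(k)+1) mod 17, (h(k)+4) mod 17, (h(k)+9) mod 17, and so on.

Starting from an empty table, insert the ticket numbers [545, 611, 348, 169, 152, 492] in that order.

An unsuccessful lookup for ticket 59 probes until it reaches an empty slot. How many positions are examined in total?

545 hashes to 10; slot 10 is free -> place at 10.
611 hashes to 7; slot 7 is free -> place at 7.
348 hashes to 12; slot 12 is free -> place at 12.
169 hashes to 7; 7 taken -> place at 8.
152 hashes to 7; 7,8 taken -> place at 11.
492 hashes to 7; 7,8,11 taken -> place at 16.
Table: [—, —, —, —, —, —, —, 611, 169, —, 545, 152, 348, —, —, —, 492]
Lookup 59: h=12, probe 12,13 → slot 13 empty, not found.

2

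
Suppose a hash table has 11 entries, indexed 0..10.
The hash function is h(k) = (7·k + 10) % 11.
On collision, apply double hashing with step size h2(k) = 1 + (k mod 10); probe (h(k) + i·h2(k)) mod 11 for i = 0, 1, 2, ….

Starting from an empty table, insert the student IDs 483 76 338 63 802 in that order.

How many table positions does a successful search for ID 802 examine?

2

Insert 483: h=3, slot 3 empty => index 3.
Insert 76: h=3, h2=7, slot 3 occupied => index 10.
Insert 338: h=0, slot 0 empty => index 0.
Insert 63: h=0, h2=4, slot 0 occupied => index 4.
Insert 802: h=3, h2=3, slot 3 occupied => index 6.
Table: [338, —, —, 483, 63, —, 802, —, —, —, 76]
Lookup 802: h=3, h2=3, probe 3,6 → found at 6.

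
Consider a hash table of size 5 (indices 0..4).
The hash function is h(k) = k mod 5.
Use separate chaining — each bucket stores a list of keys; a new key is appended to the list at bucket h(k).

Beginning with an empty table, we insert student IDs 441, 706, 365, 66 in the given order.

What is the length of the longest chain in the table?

Insert 441: h=1, bucket 1 empty → new chain.
Insert 706: h=1, bucket 1 nonempty → append to chain.
Insert 365: h=0, bucket 0 empty → new chain.
Insert 66: h=1, bucket 1 nonempty → append to chain.
Final buckets:
0: 365
1: 441 -> 706 -> 66
2: _
3: _
4: _

3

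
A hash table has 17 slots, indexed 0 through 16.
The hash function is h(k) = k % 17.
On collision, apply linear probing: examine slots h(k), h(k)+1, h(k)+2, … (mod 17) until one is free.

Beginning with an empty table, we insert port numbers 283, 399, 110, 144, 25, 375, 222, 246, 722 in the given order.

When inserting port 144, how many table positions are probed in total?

3

283 hashes to 11; slot 11 is free => place at 11.
399 hashes to 8; slot 8 is free => place at 8.
110 hashes to 8; 8 taken => place at 9.
144 hashes to 8; 8,9 taken => place at 10.
25 hashes to 8; 8,9,10,11 taken => place at 12.
375 hashes to 1; slot 1 is free => place at 1.
222 hashes to 1; 1 taken => place at 2.
246 hashes to 8; 8,9,10,11,12 taken => place at 13.
722 hashes to 8; 8,9,10,11,12,13 taken => place at 14.
Table: [—, 375, 222, —, —, —, —, —, 399, 110, 144, 283, 25, 246, 722, —, —]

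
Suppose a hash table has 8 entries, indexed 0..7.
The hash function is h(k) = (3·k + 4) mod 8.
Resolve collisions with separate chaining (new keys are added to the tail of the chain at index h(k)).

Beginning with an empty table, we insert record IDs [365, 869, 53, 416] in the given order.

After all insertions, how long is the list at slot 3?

3

365 → bucket 3
869 → bucket 3 (collision)
53 → bucket 3 (collision)
416 → bucket 4
Final buckets:
0: ∅
1: ∅
2: ∅
3: 365 -> 869 -> 53
4: 416
5: ∅
6: ∅
7: ∅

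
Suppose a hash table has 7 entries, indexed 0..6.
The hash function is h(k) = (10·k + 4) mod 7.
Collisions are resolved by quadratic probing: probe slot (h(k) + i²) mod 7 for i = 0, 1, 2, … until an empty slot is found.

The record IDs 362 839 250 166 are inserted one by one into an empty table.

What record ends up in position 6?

250

362: h=5 => slot 5
839: h=1 => slot 1
250: h=5, probe 5,6 => slot 6
166: h=5, probe 5,6,2 => slot 2
Table: [∅, 839, 166, ∅, ∅, 362, 250]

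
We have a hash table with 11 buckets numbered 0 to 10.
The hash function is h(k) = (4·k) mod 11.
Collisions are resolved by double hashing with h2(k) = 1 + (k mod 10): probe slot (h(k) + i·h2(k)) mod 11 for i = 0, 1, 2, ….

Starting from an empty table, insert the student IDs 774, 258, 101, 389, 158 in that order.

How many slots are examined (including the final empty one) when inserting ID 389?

2

774: h=5 → slot 5
258: h=9 → slot 9
101: h=8 → slot 8
389: h=5, h2=10, probe 5,4 → slot 4
158: h=5, h2=9, probe 5,3 → slot 3
Table: [-, -, -, 158, 389, 774, -, -, 101, 258, -]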